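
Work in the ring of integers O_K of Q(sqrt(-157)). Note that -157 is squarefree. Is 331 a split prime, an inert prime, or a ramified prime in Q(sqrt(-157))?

remains prime (inert)

Since -157 ≢ 1 mod 4, the ring of integers is ℤ[√-157] with discriminant 4·(-157) = -628.
Since gcd(331, -628) = 1 the prime 331 does not ramify.
Legendre symbol by Euler's criterion: (-157/331) ≡ (-157)^165 ≡ 330 (mod 331), i.e. (-157/331) = -1.
d is a non-residue mod p, hence 331 remains inert in O_K.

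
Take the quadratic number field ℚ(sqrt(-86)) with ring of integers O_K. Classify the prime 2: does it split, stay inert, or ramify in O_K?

Since -86 ≢ 1 mod 4, the ring of integers is ℤ[√-86] with discriminant 4·(-86) = -344.
disc(K) = -344 = 2·(-172), so p = 2 is ramified.

ramified — (2) = 𝔭²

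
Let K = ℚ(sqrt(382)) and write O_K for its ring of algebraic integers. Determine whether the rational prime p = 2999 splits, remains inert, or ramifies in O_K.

p is inert

d = 382 ≡ 2 (mod 4), so O_K = ℤ[√382] and disc(K) = 4d = 1528.
Since gcd(2999, 1528) = 1 the prime 2999 does not ramify.
(382/2999) = 382^1499 mod 2999 = 2998, giving Legendre symbol -1.
d is a non-residue mod p, hence 2999 remains inert in O_K.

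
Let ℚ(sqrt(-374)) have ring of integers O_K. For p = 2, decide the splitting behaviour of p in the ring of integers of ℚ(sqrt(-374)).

2 is ramified

-374 mod 4 = 2, hence disc K = 4·(-374) = -1496 and O_K = ℤ[√-374].
Ramification test: 2 | -1496. The prime 2 ramifies in K.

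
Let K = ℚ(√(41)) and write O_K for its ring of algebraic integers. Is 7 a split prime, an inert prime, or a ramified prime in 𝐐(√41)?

remains prime (inert)

41 mod 4 = 1, hence disc K = 41 and O_K = ℤ[(1+√41)/2].
disc(K) = 41 is not divisible by 7; 7 is unramified.
Euler's criterion: 41^3 mod 7 = 6. Thus (41|7) = -1.
(41/7) = -1, so 7 is inert.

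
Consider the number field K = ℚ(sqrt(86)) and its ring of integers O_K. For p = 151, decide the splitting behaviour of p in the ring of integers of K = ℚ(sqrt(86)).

split — (151) = 𝔭₁𝔭₂ with 𝔭₁ ≠ 𝔭₂

86 mod 4 = 2, hence disc K = 4·86 = 344 and O_K = ℤ[√86].
disc(K) = 344 is not divisible by 151; 151 is unramified.
(86/151) = 86^75 mod 151 = 1, giving Legendre symbol 1.
Legendre symbol 1 ⇒ 151 is split.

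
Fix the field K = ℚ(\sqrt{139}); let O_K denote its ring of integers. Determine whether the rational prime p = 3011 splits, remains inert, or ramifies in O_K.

Since 139 ≢ 1 mod 4, the ring of integers is ℤ[√139] with discriminant 4·139 = 556.
disc(K) = 556 is not divisible by 3011; 3011 is unramified.
Euler's criterion: 139^1505 mod 3011 = 1. Thus (139|3011) = 1.
Legendre symbol 1 ⇒ 3011 is split.

3011 splits in O_K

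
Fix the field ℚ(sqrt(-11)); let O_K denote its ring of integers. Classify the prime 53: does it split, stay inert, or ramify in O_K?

splits completely

d = -11 ≡ 1 (mod 4), so O_K = ℤ[(1+√-11)/2] and disc(K) = d = -11.
disc(K) = -11 is not divisible by 53; 53 is unramified.
(-11/53) = 42^26 mod 53 = 1, giving Legendre symbol 1.
(-11/53) = 1, so 53 splits.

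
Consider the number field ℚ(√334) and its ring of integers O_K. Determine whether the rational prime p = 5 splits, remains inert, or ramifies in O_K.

5 splits in O_K

Since 334 ≢ 1 mod 4, the ring of integers is ℤ[√334] with discriminant 4·334 = 1336.
5 ∤ 1336, so 5 is unramified.
Legendre symbol by Euler's criterion: (334/5) ≡ 334^2 ≡ 1 (mod 5), i.e. (334/5) = 1.
Legendre symbol 1 ⇒ 5 is split.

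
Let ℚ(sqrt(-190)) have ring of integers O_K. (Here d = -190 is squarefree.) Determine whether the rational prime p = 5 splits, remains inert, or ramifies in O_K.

ramified

-190 mod 4 = 2, hence disc K = 4·(-190) = -760 and O_K = ℤ[√-190].
Ramification test: 5 | -760. The prime 5 ramifies in K.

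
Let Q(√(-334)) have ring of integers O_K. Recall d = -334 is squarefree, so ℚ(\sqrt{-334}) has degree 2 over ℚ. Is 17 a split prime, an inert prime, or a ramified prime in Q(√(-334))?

17 remains inert

-334 mod 4 = 2, hence disc K = 4·(-334) = -1336 and O_K = ℤ[√-334].
disc(K) = -1336 is not divisible by 17; 17 is unramified.
(-334/17) = 6^8 mod 17 = 16, giving Legendre symbol -1.
Legendre symbol -1 ⇒ 17 is inert.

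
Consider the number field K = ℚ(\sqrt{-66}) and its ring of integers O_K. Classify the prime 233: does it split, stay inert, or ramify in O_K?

Since -66 ≢ 1 mod 4, the ring of integers is ℤ[√-66] with discriminant 4·(-66) = -264.
disc(K) = -264 is not divisible by 233; 233 is unramified.
(-66/233) = 167^116 mod 233 = 1, giving Legendre symbol 1.
d is a quadratic residue mod p, hence 233 splits in O_K.

p splits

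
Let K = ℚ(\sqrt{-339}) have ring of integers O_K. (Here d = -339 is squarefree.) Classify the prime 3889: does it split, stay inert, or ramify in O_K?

-339 mod 4 = 1, hence disc K = -339 and O_K = ℤ[(1+√-339)/2].
disc(K) = -339 is not divisible by 3889; 3889 is unramified.
Euler's criterion: (-339)^1944 mod 3889 = 3888. Thus (-339|3889) = -1.
(-339/3889) = -1, so 3889 is inert.

p is inert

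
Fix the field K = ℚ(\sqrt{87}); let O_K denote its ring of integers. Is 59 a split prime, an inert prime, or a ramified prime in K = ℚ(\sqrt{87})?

d = 87 ≡ 3 (mod 4), so O_K = ℤ[√87] and disc(K) = 4d = 348.
disc(K) = 348 is not divisible by 59; 59 is unramified.
(87/59) = 28^29 mod 59 = 1, giving Legendre symbol 1.
Legendre symbol 1 ⇒ 59 is split.

59 splits in O_K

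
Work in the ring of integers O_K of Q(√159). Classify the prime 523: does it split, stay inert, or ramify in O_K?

159 mod 4 = 3, hence disc K = 4·159 = 636 and O_K = ℤ[√159].
Since gcd(523, 636) = 1 the prime 523 does not ramify.
Legendre symbol by Euler's criterion: (159/523) ≡ 159^261 ≡ 522 (mod 523), i.e. (159/523) = -1.
(159/523) = -1, so 523 is inert.

523 remains inert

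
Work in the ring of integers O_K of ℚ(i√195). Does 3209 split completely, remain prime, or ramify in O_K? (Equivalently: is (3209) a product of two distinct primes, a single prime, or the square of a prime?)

-195 mod 4 = 1, hence disc K = -195 and O_K = ℤ[(1+√-195)/2].
3209 ∤ -195, so 3209 is unramified.
Legendre symbol by Euler's criterion: (-195/3209) ≡ (-195)^1604 ≡ 1 (mod 3209), i.e. (-195/3209) = 1.
(-195/3209) = 1, so 3209 splits.

3209 splits in O_K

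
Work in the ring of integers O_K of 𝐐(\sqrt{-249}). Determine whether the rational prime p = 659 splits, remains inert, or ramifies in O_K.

-249 mod 4 = 3, hence disc K = 4·(-249) = -996 and O_K = ℤ[√-249].
disc(K) = -996 is not divisible by 659; 659 is unramified.
(-249/659) = 410^329 mod 659 = 1, giving Legendre symbol 1.
d is a quadratic residue mod p, hence 659 splits in O_K.

p splits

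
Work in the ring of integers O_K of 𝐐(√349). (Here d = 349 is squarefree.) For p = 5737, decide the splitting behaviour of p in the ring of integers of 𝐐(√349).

d = 349 ≡ 1 (mod 4), so O_K = ℤ[(1+√349)/2] and disc(K) = d = 349.
disc(K) = 349 is not divisible by 5737; 5737 is unramified.
Legendre symbol by Euler's criterion: (349/5737) ≡ 349^2868 ≡ 1 (mod 5737), i.e. (349/5737) = 1.
d is a quadratic residue mod p, hence 5737 splits in O_K.

split — (5737) = 𝔭₁𝔭₂ with 𝔭₁ ≠ 𝔭₂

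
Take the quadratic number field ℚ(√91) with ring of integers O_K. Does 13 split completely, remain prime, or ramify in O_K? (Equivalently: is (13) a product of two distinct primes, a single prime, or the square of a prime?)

Since 91 ≢ 1 mod 4, the ring of integers is ℤ[√91] with discriminant 4·91 = 364.
Ramification test: 13 | 364. The prime 13 ramifies in K.

ramifies in O_K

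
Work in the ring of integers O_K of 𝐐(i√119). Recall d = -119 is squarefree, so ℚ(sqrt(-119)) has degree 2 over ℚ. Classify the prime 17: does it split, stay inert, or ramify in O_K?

Since -119 ≡ 1 mod 4, the ring of integers is ℤ[(1+√-119)/2] with discriminant -119.
17 divides disc(K) = -119, so 17 ramifies.

ramifies in O_K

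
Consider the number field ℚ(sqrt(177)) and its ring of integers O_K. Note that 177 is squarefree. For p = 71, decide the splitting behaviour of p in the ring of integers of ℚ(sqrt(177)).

177 mod 4 = 1, hence disc K = 177 and O_K = ℤ[(1+√177)/2].
disc(K) = 177 is not divisible by 71; 71 is unramified.
Legendre symbol by Euler's criterion: (177/71) ≡ 177^35 ≡ 70 (mod 71), i.e. (177/71) = -1.
(177/71) = -1, so 71 is inert.

inert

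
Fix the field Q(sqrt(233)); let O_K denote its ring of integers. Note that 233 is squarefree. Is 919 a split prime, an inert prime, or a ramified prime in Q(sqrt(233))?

Since 233 ≡ 1 mod 4, the ring of integers is ℤ[(1+√233)/2] with discriminant 233.
919 ∤ 233, so 919 is unramified.
Legendre symbol by Euler's criterion: (233/919) ≡ 233^459 ≡ 1 (mod 919), i.e. (233/919) = 1.
(233/919) = 1, so 919 splits.

split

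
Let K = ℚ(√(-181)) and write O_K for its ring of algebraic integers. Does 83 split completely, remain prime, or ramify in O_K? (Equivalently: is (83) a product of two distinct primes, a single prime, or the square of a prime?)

splits completely

d = -181 ≡ 3 (mod 4), so O_K = ℤ[√-181] and disc(K) = 4d = -724.
83 ∤ -724, so 83 is unramified.
(-181/83) = 68^41 mod 83 = 1, giving Legendre symbol 1.
d is a quadratic residue mod p, hence 83 splits in O_K.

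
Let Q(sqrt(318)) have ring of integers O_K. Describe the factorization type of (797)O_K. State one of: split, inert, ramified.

d = 318 ≡ 2 (mod 4), so O_K = ℤ[√318] and disc(K) = 4d = 1272.
Since gcd(797, 1272) = 1 the prime 797 does not ramify.
Legendre symbol by Euler's criterion: (318/797) ≡ 318^398 ≡ 796 (mod 797), i.e. (318/797) = -1.
d is a non-residue mod p, hence 797 remains inert in O_K.

remains prime (inert)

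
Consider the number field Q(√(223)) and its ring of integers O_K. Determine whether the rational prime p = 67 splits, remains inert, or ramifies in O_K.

splits completely

223 mod 4 = 3, hence disc K = 4·223 = 892 and O_K = ℤ[√223].
Since gcd(67, 892) = 1 the prime 67 does not ramify.
Legendre symbol by Euler's criterion: (223/67) ≡ 223^33 ≡ 1 (mod 67), i.e. (223/67) = 1.
d is a quadratic residue mod p, hence 67 splits in O_K.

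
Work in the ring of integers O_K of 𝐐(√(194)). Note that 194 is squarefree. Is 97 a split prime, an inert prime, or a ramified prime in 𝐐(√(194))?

194 mod 4 = 2, hence disc K = 4·194 = 776 and O_K = ℤ[√194].
disc(K) = 776 = 97·8, so p = 97 is ramified.

97 is ramified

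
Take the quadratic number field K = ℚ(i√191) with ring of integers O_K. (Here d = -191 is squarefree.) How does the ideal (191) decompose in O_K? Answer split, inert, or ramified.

ramifies in O_K

d = -191 ≡ 1 (mod 4), so O_K = ℤ[(1+√-191)/2] and disc(K) = d = -191.
disc(K) = -191 = 191·(-1), so p = 191 is ramified.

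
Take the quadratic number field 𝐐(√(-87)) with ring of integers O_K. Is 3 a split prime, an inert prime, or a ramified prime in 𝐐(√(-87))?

-87 mod 4 = 1, hence disc K = -87 and O_K = ℤ[(1+√-87)/2].
3 divides disc(K) = -87, so 3 ramifies.

ramified — (3) = 𝔭²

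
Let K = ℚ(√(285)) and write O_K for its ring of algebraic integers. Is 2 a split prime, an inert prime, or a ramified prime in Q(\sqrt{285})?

Since 285 ≡ 1 mod 4, the ring of integers is ℤ[(1+√285)/2] with discriminant 285.
2 ∤ 285, so 2 is unramified.
Checking d mod 8: 285 ≡ 5. Hence 2 is inert in O_K.

p is inert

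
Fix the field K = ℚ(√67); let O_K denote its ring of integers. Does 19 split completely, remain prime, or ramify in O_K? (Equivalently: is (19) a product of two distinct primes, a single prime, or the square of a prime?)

inert — (19) stays prime in O_K

67 mod 4 = 3, hence disc K = 4·67 = 268 and O_K = ℤ[√67].
Since gcd(19, 268) = 1 the prime 19 does not ramify.
(67/19) = 10^9 mod 19 = 18, giving Legendre symbol -1.
(67/19) = -1, so 19 is inert.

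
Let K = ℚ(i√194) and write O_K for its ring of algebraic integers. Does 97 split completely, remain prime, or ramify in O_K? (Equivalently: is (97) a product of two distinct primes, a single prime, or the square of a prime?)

p ramifies

Since -194 ≢ 1 mod 4, the ring of integers is ℤ[√-194] with discriminant 4·(-194) = -776.
97 divides disc(K) = -776, so 97 ramifies.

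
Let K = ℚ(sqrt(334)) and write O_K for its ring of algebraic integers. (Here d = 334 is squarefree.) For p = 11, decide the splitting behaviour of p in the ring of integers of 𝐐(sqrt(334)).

split

334 mod 4 = 2, hence disc K = 4·334 = 1336 and O_K = ℤ[√334].
Since gcd(11, 1336) = 1 the prime 11 does not ramify.
Euler's criterion: 334^5 mod 11 = 1. Thus (334|11) = 1.
Legendre symbol 1 ⇒ 11 is split.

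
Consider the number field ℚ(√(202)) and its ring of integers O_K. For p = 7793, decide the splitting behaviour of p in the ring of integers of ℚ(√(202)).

split

202 mod 4 = 2, hence disc K = 4·202 = 808 and O_K = ℤ[√202].
disc(K) = 808 is not divisible by 7793; 7793 is unramified.
Legendre symbol by Euler's criterion: (202/7793) ≡ 202^3896 ≡ 1 (mod 7793), i.e. (202/7793) = 1.
(202/7793) = 1, so 7793 splits.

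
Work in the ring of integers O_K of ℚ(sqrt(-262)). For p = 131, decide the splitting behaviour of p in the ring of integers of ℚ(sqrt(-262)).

ramifies in O_K

-262 mod 4 = 2, hence disc K = 4·(-262) = -1048 and O_K = ℤ[√-262].
Ramification test: 131 | -1048. The prime 131 ramifies in K.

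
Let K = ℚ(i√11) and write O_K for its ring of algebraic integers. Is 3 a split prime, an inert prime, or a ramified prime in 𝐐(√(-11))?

3 splits in O_K

d = -11 ≡ 1 (mod 4), so O_K = ℤ[(1+√-11)/2] and disc(K) = d = -11.
3 ∤ -11, so 3 is unramified.
Euler's criterion: (-11)^1 mod 3 = 1. Thus (-11|3) = 1.
d is a quadratic residue mod p, hence 3 splits in O_K.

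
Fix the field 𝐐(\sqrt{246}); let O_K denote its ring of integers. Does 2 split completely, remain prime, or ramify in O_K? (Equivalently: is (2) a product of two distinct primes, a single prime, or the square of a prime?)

p ramifies

d = 246 ≡ 2 (mod 4), so O_K = ℤ[√246] and disc(K) = 4d = 984.
disc(K) = 984 = 2·492, so p = 2 is ramified.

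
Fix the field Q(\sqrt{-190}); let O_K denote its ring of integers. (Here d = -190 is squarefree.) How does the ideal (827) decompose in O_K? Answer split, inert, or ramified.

Since -190 ≢ 1 mod 4, the ring of integers is ℤ[√-190] with discriminant 4·(-190) = -760.
Since gcd(827, -760) = 1 the prime 827 does not ramify.
(-190/827) = 637^413 mod 827 = 826, giving Legendre symbol -1.
d is a non-residue mod p, hence 827 remains inert in O_K.

inert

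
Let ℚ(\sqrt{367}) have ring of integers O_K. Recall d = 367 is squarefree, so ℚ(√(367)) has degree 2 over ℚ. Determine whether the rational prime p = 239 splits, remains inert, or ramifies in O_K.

d = 367 ≡ 3 (mod 4), so O_K = ℤ[√367] and disc(K) = 4d = 1468.
disc(K) = 1468 is not divisible by 239; 239 is unramified.
Compute (367/239) via Euler: 128^((239-1)/2) mod 239 = 1, so (367/239) = 1.
(367/239) = 1, so 239 splits.

split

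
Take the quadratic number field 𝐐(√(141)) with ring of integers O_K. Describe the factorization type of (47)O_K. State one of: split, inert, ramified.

47 is ramified

Since 141 ≡ 1 mod 4, the ring of integers is ℤ[(1+√141)/2] with discriminant 141.
Ramification test: 47 | 141. The prime 47 ramifies in K.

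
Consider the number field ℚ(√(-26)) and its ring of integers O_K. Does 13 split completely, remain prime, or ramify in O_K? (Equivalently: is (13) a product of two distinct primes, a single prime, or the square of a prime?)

ramifies in O_K

Since -26 ≢ 1 mod 4, the ring of integers is ℤ[√-26] with discriminant 4·(-26) = -104.
13 divides disc(K) = -104, so 13 ramifies.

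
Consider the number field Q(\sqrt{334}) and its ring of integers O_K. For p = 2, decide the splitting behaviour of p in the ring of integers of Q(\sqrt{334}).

p ramifies

Since 334 ≢ 1 mod 4, the ring of integers is ℤ[√334] with discriminant 4·334 = 1336.
2 divides disc(K) = 1336, so 2 ramifies.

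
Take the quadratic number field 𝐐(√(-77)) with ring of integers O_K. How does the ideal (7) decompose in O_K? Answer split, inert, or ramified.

ramifies in O_K

-77 mod 4 = 3, hence disc K = 4·(-77) = -308 and O_K = ℤ[√-77].
Ramification test: 7 | -308. The prime 7 ramifies in K.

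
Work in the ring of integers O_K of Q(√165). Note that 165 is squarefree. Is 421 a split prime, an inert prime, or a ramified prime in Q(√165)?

Since 165 ≡ 1 mod 4, the ring of integers is ℤ[(1+√165)/2] with discriminant 165.
disc(K) = 165 is not divisible by 421; 421 is unramified.
Euler's criterion: 165^210 mod 421 = 1. Thus (165|421) = 1.
d is a quadratic residue mod p, hence 421 splits in O_K.

split — (421) = 𝔭₁𝔭₂ with 𝔭₁ ≠ 𝔭₂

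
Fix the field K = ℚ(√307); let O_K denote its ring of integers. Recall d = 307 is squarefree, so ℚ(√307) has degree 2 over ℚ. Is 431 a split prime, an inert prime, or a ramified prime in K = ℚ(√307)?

Since 307 ≢ 1 mod 4, the ring of integers is ℤ[√307] with discriminant 4·307 = 1228.
disc(K) = 1228 is not divisible by 431; 431 is unramified.
(307/431) = 307^215 mod 431 = 1, giving Legendre symbol 1.
Legendre symbol 1 ⇒ 431 is split.

431 splits in O_K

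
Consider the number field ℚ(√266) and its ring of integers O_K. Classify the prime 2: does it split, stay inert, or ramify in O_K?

d = 266 ≡ 2 (mod 4), so O_K = ℤ[√266] and disc(K) = 4d = 1064.
Ramification test: 2 | 1064. The prime 2 ramifies in K.

ramified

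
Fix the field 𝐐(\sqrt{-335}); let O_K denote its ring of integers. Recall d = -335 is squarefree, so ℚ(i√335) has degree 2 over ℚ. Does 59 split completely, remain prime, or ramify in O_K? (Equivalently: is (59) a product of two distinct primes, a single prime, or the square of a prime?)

d = -335 ≡ 1 (mod 4), so O_K = ℤ[(1+√-335)/2] and disc(K) = d = -335.
59 ∤ -335, so 59 is unramified.
Euler's criterion: (-335)^29 mod 59 = 1. Thus (-335|59) = 1.
d is a quadratic residue mod p, hence 59 splits in O_K.

splits completely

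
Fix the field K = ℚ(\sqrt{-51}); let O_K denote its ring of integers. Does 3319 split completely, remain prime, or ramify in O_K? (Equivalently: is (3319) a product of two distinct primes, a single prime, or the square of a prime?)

split — (3319) = 𝔭₁𝔭₂ with 𝔭₁ ≠ 𝔭₂

-51 mod 4 = 1, hence disc K = -51 and O_K = ℤ[(1+√-51)/2].
Since gcd(3319, -51) = 1 the prime 3319 does not ramify.
(-51/3319) = 3268^1659 mod 3319 = 1, giving Legendre symbol 1.
(-51/3319) = 1, so 3319 splits.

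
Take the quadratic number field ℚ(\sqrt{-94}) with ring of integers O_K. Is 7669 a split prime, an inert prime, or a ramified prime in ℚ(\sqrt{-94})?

d = -94 ≡ 2 (mod 4), so O_K = ℤ[√-94] and disc(K) = 4d = -376.
7669 ∤ -376, so 7669 is unramified.
Legendre symbol by Euler's criterion: (-94/7669) ≡ (-94)^3834 ≡ 7668 (mod 7669), i.e. (-94/7669) = -1.
Legendre symbol -1 ⇒ 7669 is inert.

inert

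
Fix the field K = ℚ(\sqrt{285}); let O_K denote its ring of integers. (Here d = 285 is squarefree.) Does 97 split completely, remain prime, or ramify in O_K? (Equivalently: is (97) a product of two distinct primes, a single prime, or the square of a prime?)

285 mod 4 = 1, hence disc K = 285 and O_K = ℤ[(1+√285)/2].
Since gcd(97, 285) = 1 the prime 97 does not ramify.
Compute (285/97) via Euler: 91^((97-1)/2) mod 97 = 1, so (285/97) = 1.
Legendre symbol 1 ⇒ 97 is split.

splits completely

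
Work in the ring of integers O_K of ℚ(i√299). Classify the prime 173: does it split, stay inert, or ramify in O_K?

Since -299 ≡ 1 mod 4, the ring of integers is ℤ[(1+√-299)/2] with discriminant -299.
173 ∤ -299, so 173 is unramified.
Euler's criterion: (-299)^86 mod 173 = 1. Thus (-299|173) = 1.
(-299/173) = 1, so 173 splits.

split — (173) = 𝔭₁𝔭₂ with 𝔭₁ ≠ 𝔭₂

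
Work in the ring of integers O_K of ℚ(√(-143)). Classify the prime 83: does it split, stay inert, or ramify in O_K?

-143 mod 4 = 1, hence disc K = -143 and O_K = ℤ[(1+√-143)/2].
disc(K) = -143 is not divisible by 83; 83 is unramified.
(-143/83) = 23^41 mod 83 = 1, giving Legendre symbol 1.
(-143/83) = 1, so 83 splits.

split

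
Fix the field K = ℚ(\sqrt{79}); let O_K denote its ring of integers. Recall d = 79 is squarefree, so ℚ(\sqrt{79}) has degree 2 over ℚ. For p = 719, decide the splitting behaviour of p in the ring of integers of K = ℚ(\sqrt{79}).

remains prime (inert)

79 mod 4 = 3, hence disc K = 4·79 = 316 and O_K = ℤ[√79].
Since gcd(719, 316) = 1 the prime 719 does not ramify.
(79/719) = 79^359 mod 719 = 718, giving Legendre symbol -1.
(79/719) = -1, so 719 is inert.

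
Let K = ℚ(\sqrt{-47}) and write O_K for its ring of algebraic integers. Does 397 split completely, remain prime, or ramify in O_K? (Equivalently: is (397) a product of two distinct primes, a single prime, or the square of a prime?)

Since -47 ≡ 1 mod 4, the ring of integers is ℤ[(1+√-47)/2] with discriminant -47.
397 ∤ -47, so 397 is unramified.
Euler's criterion: (-47)^198 mod 397 = 1. Thus (-47|397) = 1.
Legendre symbol 1 ⇒ 397 is split.

splits completely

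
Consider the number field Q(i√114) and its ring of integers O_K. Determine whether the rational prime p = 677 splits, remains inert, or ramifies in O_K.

Since -114 ≢ 1 mod 4, the ring of integers is ℤ[√-114] with discriminant 4·(-114) = -456.
Since gcd(677, -456) = 1 the prime 677 does not ramify.
Compute (-114/677) via Euler: 563^((677-1)/2) mod 677 = 676, so (-114/677) = -1.
d is a non-residue mod p, hence 677 remains inert in O_K.

inert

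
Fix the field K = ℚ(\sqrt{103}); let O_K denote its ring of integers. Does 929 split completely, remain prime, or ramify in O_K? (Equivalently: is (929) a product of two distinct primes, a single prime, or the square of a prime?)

d = 103 ≡ 3 (mod 4), so O_K = ℤ[√103] and disc(K) = 4d = 412.
929 ∤ 412, so 929 is unramified.
Euler's criterion: 103^464 mod 929 = 1. Thus (103|929) = 1.
Legendre symbol 1 ⇒ 929 is split.

929 splits in O_K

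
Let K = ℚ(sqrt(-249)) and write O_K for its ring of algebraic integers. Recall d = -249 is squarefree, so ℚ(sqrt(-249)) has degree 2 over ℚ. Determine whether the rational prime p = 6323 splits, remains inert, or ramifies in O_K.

inert

-249 mod 4 = 3, hence disc K = 4·(-249) = -996 and O_K = ℤ[√-249].
6323 ∤ -996, so 6323 is unramified.
Compute (-249/6323) via Euler: 6074^((6323-1)/2) mod 6323 = 6322, so (-249/6323) = -1.
d is a non-residue mod p, hence 6323 remains inert in O_K.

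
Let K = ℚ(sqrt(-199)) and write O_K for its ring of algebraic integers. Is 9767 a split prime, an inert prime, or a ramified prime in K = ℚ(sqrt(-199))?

split

Since -199 ≡ 1 mod 4, the ring of integers is ℤ[(1+√-199)/2] with discriminant -199.
9767 ∤ -199, so 9767 is unramified.
Legendre symbol by Euler's criterion: (-199/9767) ≡ (-199)^4883 ≡ 1 (mod 9767), i.e. (-199/9767) = 1.
(-199/9767) = 1, so 9767 splits.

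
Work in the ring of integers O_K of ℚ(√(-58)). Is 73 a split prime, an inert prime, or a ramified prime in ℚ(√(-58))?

d = -58 ≡ 2 (mod 4), so O_K = ℤ[√-58] and disc(K) = 4d = -232.
disc(K) = -232 is not divisible by 73; 73 is unramified.
(-58/73) = 15^36 mod 73 = 72, giving Legendre symbol -1.
Legendre symbol -1 ⇒ 73 is inert.

inert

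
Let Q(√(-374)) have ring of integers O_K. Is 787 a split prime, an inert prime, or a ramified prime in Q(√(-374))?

-374 mod 4 = 2, hence disc K = 4·(-374) = -1496 and O_K = ℤ[√-374].
disc(K) = -1496 is not divisible by 787; 787 is unramified.
Euler's criterion: (-374)^393 mod 787 = 786. Thus (-374|787) = -1.
Legendre symbol -1 ⇒ 787 is inert.

remains prime (inert)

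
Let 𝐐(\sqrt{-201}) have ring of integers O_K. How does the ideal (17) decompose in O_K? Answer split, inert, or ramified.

17 remains inert

Since -201 ≢ 1 mod 4, the ring of integers is ℤ[√-201] with discriminant 4·(-201) = -804.
disc(K) = -804 is not divisible by 17; 17 is unramified.
Legendre symbol by Euler's criterion: (-201/17) ≡ (-201)^8 ≡ 16 (mod 17), i.e. (-201/17) = -1.
(-201/17) = -1, so 17 is inert.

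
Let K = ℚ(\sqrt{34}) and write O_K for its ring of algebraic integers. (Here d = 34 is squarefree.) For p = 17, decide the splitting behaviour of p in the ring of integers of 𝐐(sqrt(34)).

17 is ramified

Since 34 ≢ 1 mod 4, the ring of integers is ℤ[√34] with discriminant 4·34 = 136.
disc(K) = 136 = 17·8, so p = 17 is ramified.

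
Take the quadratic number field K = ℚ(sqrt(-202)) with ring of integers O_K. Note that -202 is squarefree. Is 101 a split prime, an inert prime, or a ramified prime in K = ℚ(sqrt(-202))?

ramified — (101) = 𝔭²

-202 mod 4 = 2, hence disc K = 4·(-202) = -808 and O_K = ℤ[√-202].
Ramification test: 101 | -808. The prime 101 ramifies in K.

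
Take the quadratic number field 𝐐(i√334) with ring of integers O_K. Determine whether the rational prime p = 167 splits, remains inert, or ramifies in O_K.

167 is ramified

d = -334 ≡ 2 (mod 4), so O_K = ℤ[√-334] and disc(K) = 4d = -1336.
disc(K) = -1336 = 167·(-8), so p = 167 is ramified.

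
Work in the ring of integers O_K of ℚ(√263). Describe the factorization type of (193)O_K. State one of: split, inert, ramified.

d = 263 ≡ 3 (mod 4), so O_K = ℤ[√263] and disc(K) = 4d = 1052.
disc(K) = 1052 is not divisible by 193; 193 is unramified.
(263/193) = 70^96 mod 193 = 192, giving Legendre symbol -1.
d is a non-residue mod p, hence 193 remains inert in O_K.

inert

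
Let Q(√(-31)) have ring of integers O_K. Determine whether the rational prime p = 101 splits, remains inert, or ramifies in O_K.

splits completely

Since -31 ≡ 1 mod 4, the ring of integers is ℤ[(1+√-31)/2] with discriminant -31.
disc(K) = -31 is not divisible by 101; 101 is unramified.
(-31/101) = 70^50 mod 101 = 1, giving Legendre symbol 1.
(-31/101) = 1, so 101 splits.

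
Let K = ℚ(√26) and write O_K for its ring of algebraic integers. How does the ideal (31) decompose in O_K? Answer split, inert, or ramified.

p is inert

Since 26 ≢ 1 mod 4, the ring of integers is ℤ[√26] with discriminant 4·26 = 104.
31 ∤ 104, so 31 is unramified.
Legendre symbol by Euler's criterion: (26/31) ≡ 26^15 ≡ 30 (mod 31), i.e. (26/31) = -1.
Legendre symbol -1 ⇒ 31 is inert.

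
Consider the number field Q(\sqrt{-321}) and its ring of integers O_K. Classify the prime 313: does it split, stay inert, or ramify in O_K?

-321 mod 4 = 3, hence disc K = 4·(-321) = -1284 and O_K = ℤ[√-321].
313 ∤ -1284, so 313 is unramified.
Compute (-321/313) via Euler: 305^((313-1)/2) mod 313 = 1, so (-321/313) = 1.
d is a quadratic residue mod p, hence 313 splits in O_K.

p splits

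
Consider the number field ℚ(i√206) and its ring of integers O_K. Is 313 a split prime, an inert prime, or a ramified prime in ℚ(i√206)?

-206 mod 4 = 2, hence disc K = 4·(-206) = -824 and O_K = ℤ[√-206].
Since gcd(313, -824) = 1 the prime 313 does not ramify.
Legendre symbol by Euler's criterion: (-206/313) ≡ (-206)^156 ≡ 1 (mod 313), i.e. (-206/313) = 1.
d is a quadratic residue mod p, hence 313 splits in O_K.

splits completely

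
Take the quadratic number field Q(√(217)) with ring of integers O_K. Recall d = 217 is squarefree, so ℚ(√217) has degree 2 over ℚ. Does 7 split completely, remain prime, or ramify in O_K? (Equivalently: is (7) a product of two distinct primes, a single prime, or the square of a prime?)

Since 217 ≡ 1 mod 4, the ring of integers is ℤ[(1+√217)/2] with discriminant 217.
disc(K) = 217 = 7·31, so p = 7 is ramified.

ramified — (7) = 𝔭²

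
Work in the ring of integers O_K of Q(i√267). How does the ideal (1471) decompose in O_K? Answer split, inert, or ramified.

-267 mod 4 = 1, hence disc K = -267 and O_K = ℤ[(1+√-267)/2].
disc(K) = -267 is not divisible by 1471; 1471 is unramified.
(-267/1471) = 1204^735 mod 1471 = 1, giving Legendre symbol 1.
(-267/1471) = 1, so 1471 splits.

1471 splits in O_K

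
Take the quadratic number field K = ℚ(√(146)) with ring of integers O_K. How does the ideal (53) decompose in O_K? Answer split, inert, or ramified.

53 splits in O_K

146 mod 4 = 2, hence disc K = 4·146 = 584 and O_K = ℤ[√146].
53 ∤ 584, so 53 is unramified.
(146/53) = 40^26 mod 53 = 1, giving Legendre symbol 1.
(146/53) = 1, so 53 splits.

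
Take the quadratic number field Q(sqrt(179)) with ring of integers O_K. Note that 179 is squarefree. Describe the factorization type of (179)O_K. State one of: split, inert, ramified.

179 mod 4 = 3, hence disc K = 4·179 = 716 and O_K = ℤ[√179].
Ramification test: 179 | 716. The prime 179 ramifies in K.

ramifies in O_K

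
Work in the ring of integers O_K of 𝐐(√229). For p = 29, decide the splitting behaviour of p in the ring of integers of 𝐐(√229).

d = 229 ≡ 1 (mod 4), so O_K = ℤ[(1+√229)/2] and disc(K) = d = 229.
disc(K) = 229 is not divisible by 29; 29 is unramified.
Euler's criterion: 229^14 mod 29 = 28. Thus (229|29) = -1.
d is a non-residue mod p, hence 29 remains inert in O_K.

29 remains inert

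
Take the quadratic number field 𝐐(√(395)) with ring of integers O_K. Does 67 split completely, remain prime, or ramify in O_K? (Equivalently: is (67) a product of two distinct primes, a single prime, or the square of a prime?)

395 mod 4 = 3, hence disc K = 4·395 = 1580 and O_K = ℤ[√395].
67 ∤ 1580, so 67 is unramified.
Legendre symbol by Euler's criterion: (395/67) ≡ 395^33 ≡ 1 (mod 67), i.e. (395/67) = 1.
Legendre symbol 1 ⇒ 67 is split.

67 splits in O_K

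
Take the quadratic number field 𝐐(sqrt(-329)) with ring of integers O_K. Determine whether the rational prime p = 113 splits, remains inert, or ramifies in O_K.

inert

d = -329 ≡ 3 (mod 4), so O_K = ℤ[√-329] and disc(K) = 4d = -1316.
113 ∤ -1316, so 113 is unramified.
Legendre symbol by Euler's criterion: (-329/113) ≡ (-329)^56 ≡ 112 (mod 113), i.e. (-329/113) = -1.
d is a non-residue mod p, hence 113 remains inert in O_K.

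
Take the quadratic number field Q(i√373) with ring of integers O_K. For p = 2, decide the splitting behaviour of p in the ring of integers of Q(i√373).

p ramifies

-373 mod 4 = 3, hence disc K = 4·(-373) = -1492 and O_K = ℤ[√-373].
Ramification test: 2 | -1492. The prime 2 ramifies in K.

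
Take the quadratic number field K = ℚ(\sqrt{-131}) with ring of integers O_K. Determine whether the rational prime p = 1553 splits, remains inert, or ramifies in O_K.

Since -131 ≡ 1 mod 4, the ring of integers is ℤ[(1+√-131)/2] with discriminant -131.
1553 ∤ -131, so 1553 is unramified.
Compute (-131/1553) via Euler: 1422^((1553-1)/2) mod 1553 = 1, so (-131/1553) = 1.
Legendre symbol 1 ⇒ 1553 is split.

split — (1553) = 𝔭₁𝔭₂ with 𝔭₁ ≠ 𝔭₂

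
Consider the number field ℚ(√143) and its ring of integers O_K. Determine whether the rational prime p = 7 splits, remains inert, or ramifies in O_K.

inert — (7) stays prime in O_K

d = 143 ≡ 3 (mod 4), so O_K = ℤ[√143] and disc(K) = 4d = 572.
Since gcd(7, 572) = 1 the prime 7 does not ramify.
(143/7) = 3^3 mod 7 = 6, giving Legendre symbol -1.
(143/7) = -1, so 7 is inert.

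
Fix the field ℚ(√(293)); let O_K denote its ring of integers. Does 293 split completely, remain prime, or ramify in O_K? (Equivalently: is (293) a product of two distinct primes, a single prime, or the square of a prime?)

d = 293 ≡ 1 (mod 4), so O_K = ℤ[(1+√293)/2] and disc(K) = d = 293.
293 divides disc(K) = 293, so 293 ramifies.

293 is ramified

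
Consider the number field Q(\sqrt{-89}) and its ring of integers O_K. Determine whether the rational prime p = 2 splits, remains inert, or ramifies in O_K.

-89 mod 4 = 3, hence disc K = 4·(-89) = -356 and O_K = ℤ[√-89].
disc(K) = -356 = 2·(-178), so p = 2 is ramified.

ramified — (2) = 𝔭²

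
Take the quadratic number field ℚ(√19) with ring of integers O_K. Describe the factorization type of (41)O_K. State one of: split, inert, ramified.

remains prime (inert)

19 mod 4 = 3, hence disc K = 4·19 = 76 and O_K = ℤ[√19].
disc(K) = 76 is not divisible by 41; 41 is unramified.
(19/41) = 19^20 mod 41 = 40, giving Legendre symbol -1.
(19/41) = -1, so 41 is inert.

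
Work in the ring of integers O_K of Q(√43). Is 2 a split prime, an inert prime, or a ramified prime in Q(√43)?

2 is ramified

Since 43 ≢ 1 mod 4, the ring of integers is ℤ[√43] with discriminant 4·43 = 172.
2 divides disc(K) = 172, so 2 ramifies.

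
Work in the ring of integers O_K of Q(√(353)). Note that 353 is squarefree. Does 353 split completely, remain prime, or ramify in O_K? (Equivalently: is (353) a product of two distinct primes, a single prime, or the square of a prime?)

p ramifies

d = 353 ≡ 1 (mod 4), so O_K = ℤ[(1+√353)/2] and disc(K) = d = 353.
disc(K) = 353 = 353·1, so p = 353 is ramified.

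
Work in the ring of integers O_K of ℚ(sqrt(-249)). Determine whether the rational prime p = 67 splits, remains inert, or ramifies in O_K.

d = -249 ≡ 3 (mod 4), so O_K = ℤ[√-249] and disc(K) = 4d = -996.
disc(K) = -996 is not divisible by 67; 67 is unramified.
Legendre symbol by Euler's criterion: (-249/67) ≡ (-249)^33 ≡ 1 (mod 67), i.e. (-249/67) = 1.
d is a quadratic residue mod p, hence 67 splits in O_K.

splits completely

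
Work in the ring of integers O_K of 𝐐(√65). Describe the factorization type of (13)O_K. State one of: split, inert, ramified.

Since 65 ≡ 1 mod 4, the ring of integers is ℤ[(1+√65)/2] with discriminant 65.
disc(K) = 65 = 13·5, so p = 13 is ramified.

ramified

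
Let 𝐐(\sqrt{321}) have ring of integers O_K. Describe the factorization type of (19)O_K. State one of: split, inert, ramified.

splits completely

d = 321 ≡ 1 (mod 4), so O_K = ℤ[(1+√321)/2] and disc(K) = d = 321.
disc(K) = 321 is not divisible by 19; 19 is unramified.
Compute (321/19) via Euler: 17^((19-1)/2) mod 19 = 1, so (321/19) = 1.
d is a quadratic residue mod p, hence 19 splits in O_K.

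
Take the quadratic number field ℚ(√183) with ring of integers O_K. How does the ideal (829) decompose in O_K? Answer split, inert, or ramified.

split

d = 183 ≡ 3 (mod 4), so O_K = ℤ[√183] and disc(K) = 4d = 732.
829 ∤ 732, so 829 is unramified.
Compute (183/829) via Euler: 183^((829-1)/2) mod 829 = 1, so (183/829) = 1.
Legendre symbol 1 ⇒ 829 is split.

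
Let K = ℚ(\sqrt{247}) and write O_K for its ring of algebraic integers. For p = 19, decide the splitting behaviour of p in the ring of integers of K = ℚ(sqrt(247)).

247 mod 4 = 3, hence disc K = 4·247 = 988 and O_K = ℤ[√247].
19 divides disc(K) = 988, so 19 ramifies.

ramified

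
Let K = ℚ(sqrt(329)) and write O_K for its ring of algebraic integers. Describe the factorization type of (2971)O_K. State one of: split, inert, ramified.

Since 329 ≡ 1 mod 4, the ring of integers is ℤ[(1+√329)/2] with discriminant 329.
Since gcd(2971, 329) = 1 the prime 2971 does not ramify.
Compute (329/2971) via Euler: 329^((2971-1)/2) mod 2971 = 1, so (329/2971) = 1.
d is a quadratic residue mod p, hence 2971 splits in O_K.

split — (2971) = 𝔭₁𝔭₂ with 𝔭₁ ≠ 𝔭₂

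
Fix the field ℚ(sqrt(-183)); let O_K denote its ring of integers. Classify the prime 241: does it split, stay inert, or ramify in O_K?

p splits

Since -183 ≡ 1 mod 4, the ring of integers is ℤ[(1+√-183)/2] with discriminant -183.
Since gcd(241, -183) = 1 the prime 241 does not ramify.
(-183/241) = 58^120 mod 241 = 1, giving Legendre symbol 1.
Legendre symbol 1 ⇒ 241 is split.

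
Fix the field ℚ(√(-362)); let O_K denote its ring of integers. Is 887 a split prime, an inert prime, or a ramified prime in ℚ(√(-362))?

d = -362 ≡ 2 (mod 4), so O_K = ℤ[√-362] and disc(K) = 4d = -1448.
Since gcd(887, -1448) = 1 the prime 887 does not ramify.
Legendre symbol by Euler's criterion: (-362/887) ≡ (-362)^443 ≡ 1 (mod 887), i.e. (-362/887) = 1.
Legendre symbol 1 ⇒ 887 is split.

split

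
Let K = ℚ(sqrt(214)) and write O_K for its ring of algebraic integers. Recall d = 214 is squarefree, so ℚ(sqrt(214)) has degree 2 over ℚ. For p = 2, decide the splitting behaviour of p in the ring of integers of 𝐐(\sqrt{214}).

Since 214 ≢ 1 mod 4, the ring of integers is ℤ[√214] with discriminant 4·214 = 856.
2 divides disc(K) = 856, so 2 ramifies.

ramified — (2) = 𝔭²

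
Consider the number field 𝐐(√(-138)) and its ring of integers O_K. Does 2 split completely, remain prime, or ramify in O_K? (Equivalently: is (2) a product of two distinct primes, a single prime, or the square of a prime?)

ramified — (2) = 𝔭²

Since -138 ≢ 1 mod 4, the ring of integers is ℤ[√-138] with discriminant 4·(-138) = -552.
Ramification test: 2 | -552. The prime 2 ramifies in K.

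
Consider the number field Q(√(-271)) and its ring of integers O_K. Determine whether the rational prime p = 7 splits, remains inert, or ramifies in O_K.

d = -271 ≡ 1 (mod 4), so O_K = ℤ[(1+√-271)/2] and disc(K) = d = -271.
7 ∤ -271, so 7 is unramified.
Euler's criterion: (-271)^3 mod 7 = 1. Thus (-271|7) = 1.
d is a quadratic residue mod p, hence 7 splits in O_K.

split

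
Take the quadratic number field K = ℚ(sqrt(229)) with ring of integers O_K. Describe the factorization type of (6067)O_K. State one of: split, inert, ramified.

inert

d = 229 ≡ 1 (mod 4), so O_K = ℤ[(1+√229)/2] and disc(K) = d = 229.
Since gcd(6067, 229) = 1 the prime 6067 does not ramify.
Legendre symbol by Euler's criterion: (229/6067) ≡ 229^3033 ≡ 6066 (mod 6067), i.e. (229/6067) = -1.
(229/6067) = -1, so 6067 is inert.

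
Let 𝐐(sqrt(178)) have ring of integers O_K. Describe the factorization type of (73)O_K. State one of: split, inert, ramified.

p splits

Since 178 ≢ 1 mod 4, the ring of integers is ℤ[√178] with discriminant 4·178 = 712.
disc(K) = 712 is not divisible by 73; 73 is unramified.
Legendre symbol by Euler's criterion: (178/73) ≡ 178^36 ≡ 1 (mod 73), i.e. (178/73) = 1.
Legendre symbol 1 ⇒ 73 is split.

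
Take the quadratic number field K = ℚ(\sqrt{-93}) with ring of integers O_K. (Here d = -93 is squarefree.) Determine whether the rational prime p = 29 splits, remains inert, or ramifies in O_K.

split

d = -93 ≡ 3 (mod 4), so O_K = ℤ[√-93] and disc(K) = 4d = -372.
Since gcd(29, -372) = 1 the prime 29 does not ramify.
(-93/29) = 23^14 mod 29 = 1, giving Legendre symbol 1.
(-93/29) = 1, so 29 splits.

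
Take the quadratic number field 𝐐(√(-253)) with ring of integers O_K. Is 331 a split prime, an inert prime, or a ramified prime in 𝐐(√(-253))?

inert — (331) stays prime in O_K

d = -253 ≡ 3 (mod 4), so O_K = ℤ[√-253] and disc(K) = 4d = -1012.
disc(K) = -1012 is not divisible by 331; 331 is unramified.
Compute (-253/331) via Euler: 78^((331-1)/2) mod 331 = 330, so (-253/331) = -1.
(-253/331) = -1, so 331 is inert.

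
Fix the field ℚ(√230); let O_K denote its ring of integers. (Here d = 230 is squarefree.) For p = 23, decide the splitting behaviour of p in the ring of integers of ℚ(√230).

230 mod 4 = 2, hence disc K = 4·230 = 920 and O_K = ℤ[√230].
disc(K) = 920 = 23·40, so p = 23 is ramified.

ramifies in O_K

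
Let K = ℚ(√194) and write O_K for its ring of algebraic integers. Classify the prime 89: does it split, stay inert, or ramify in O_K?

splits completely

d = 194 ≡ 2 (mod 4), so O_K = ℤ[√194] and disc(K) = 4d = 776.
Since gcd(89, 776) = 1 the prime 89 does not ramify.
Euler's criterion: 194^44 mod 89 = 1. Thus (194|89) = 1.
d is a quadratic residue mod p, hence 89 splits in O_K.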